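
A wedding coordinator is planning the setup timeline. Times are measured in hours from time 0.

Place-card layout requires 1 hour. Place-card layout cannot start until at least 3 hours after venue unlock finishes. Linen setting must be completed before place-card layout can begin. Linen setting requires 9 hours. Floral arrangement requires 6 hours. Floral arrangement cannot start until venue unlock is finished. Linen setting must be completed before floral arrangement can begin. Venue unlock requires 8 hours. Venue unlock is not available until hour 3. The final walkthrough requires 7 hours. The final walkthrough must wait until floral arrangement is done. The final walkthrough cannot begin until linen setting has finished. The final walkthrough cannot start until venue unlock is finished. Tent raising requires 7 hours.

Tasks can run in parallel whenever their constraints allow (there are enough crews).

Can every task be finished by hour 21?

Linen setting has no prerequisites, so it starts at hour 0 and finishes at hour 9.
Tent raising can start immediately at hour 0; it finishes at hour 7.
Venue unlock cannot begin until its own release at hour 3. It runs from hour 3 to 3 + 8 = hour 11.
Place-card layout cannot start until venue unlock (finishes hour 11, plus 3-hour gap → hour 14); linen setting (finishes hour 9). The controlling bound is hour 14, so place-card layout finishes at 14 + 1 = hour 15.
Floral arrangement needs all of venue unlock (finishes hour 11); linen setting (finishes hour 9). That puts its earliest start at hour 11; it finishes at 11 + 6 = hour 17.
The final walkthrough cannot start until floral arrangement (finishes hour 17); linen setting (finishes hour 9); venue unlock (finishes hour 11). The controlling bound is hour 17, so the final walkthrough finishes at 17 + 7 = hour 24.
The earliest everything can be done is hour 24, which is after the deadline of 21, so it is not possible.

No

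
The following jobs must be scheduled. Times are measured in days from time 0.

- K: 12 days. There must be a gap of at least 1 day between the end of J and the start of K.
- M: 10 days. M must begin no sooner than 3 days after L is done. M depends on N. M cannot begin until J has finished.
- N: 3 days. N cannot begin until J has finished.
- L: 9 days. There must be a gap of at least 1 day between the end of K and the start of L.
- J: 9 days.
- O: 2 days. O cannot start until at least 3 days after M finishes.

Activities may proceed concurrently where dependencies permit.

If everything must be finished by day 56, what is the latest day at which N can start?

O has no dependents, so it just needs to finish by day 56. Starting by 56 − 2 = day 54 achieves that.
M must finish before O (must start by day 54, minus 3-day gap → day 51). With a 10-day duration, M must start by 51 − 10 = day 41.
N feeds into M (must start by day 41); so N must finish by day 41 and therefore start by day 38.

38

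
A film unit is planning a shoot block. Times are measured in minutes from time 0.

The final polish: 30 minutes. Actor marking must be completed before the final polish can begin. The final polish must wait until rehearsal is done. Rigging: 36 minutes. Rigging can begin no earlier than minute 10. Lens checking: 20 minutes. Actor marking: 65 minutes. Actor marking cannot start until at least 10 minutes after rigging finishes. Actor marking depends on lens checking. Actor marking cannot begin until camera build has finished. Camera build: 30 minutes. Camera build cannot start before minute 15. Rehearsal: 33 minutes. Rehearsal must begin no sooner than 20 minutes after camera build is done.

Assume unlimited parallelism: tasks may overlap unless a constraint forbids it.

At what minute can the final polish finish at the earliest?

Lens checking has no prerequisites, so it starts at minute 0 and finishes at minute 20.
Camera build cannot begin until its own release at minute 15. It runs from minute 15 to 15 + 30 = minute 45.
After camera build (finishes minute 45, plus 20-minute gap → minute 65), rehearsal can start at minute 65 and finishes at minute 98.
After its own release at minute 10, rigging can start at minute 10 and finishes at minute 46.
For actor marking: rigging (finishes minute 46, plus 10-minute gap → minute 56); lens checking (finishes minute 20); camera build (finishes minute 45). Taking the maximum gives a start of minute 56, and it finishes at 56 + 65 = minute 121.
The final polish has to wait for actor marking (finishes minute 121); rehearsal (finishes minute 98). The latest of these is minute 121, so the final polish runs minute 121 to 121 + 30 = minute 151.

151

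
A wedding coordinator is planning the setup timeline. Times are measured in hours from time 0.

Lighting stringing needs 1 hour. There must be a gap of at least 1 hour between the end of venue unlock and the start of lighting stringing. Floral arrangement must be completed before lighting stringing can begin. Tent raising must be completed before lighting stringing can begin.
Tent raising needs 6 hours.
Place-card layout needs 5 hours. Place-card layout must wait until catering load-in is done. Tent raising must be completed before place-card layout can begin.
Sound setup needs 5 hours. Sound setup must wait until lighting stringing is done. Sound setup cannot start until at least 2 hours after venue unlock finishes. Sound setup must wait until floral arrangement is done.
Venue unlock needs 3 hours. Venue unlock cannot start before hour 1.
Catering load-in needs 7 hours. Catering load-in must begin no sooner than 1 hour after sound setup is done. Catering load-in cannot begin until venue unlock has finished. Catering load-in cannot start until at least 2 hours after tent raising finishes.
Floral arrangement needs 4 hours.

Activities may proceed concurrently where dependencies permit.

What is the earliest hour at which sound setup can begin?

Nothing blocks floral arrangement, so it runs from hour 0 to hour 4.
Tent raising has no prerequisites, so it starts at hour 0 and finishes at hour 6.
Venue unlock waits on its own release at hour 1, so it starts at hour 1 and finishes at 1 + 3 = hour 4.
For lighting stringing: venue unlock (finishes hour 4, plus 1-hour gap → hour 5); floral arrangement (finishes hour 4); tent raising (finishes hour 6). Taking the maximum gives a start of hour 6, and it finishes at 6 + 1 = hour 7.
Sound setup waits on lighting stringing (finishes hour 7); venue unlock (finishes hour 4, plus 2-hour gap → hour 6); floral arrangement (finishes hour 4). The latest of these is hour 7, which is the earliest sound setup can start.

7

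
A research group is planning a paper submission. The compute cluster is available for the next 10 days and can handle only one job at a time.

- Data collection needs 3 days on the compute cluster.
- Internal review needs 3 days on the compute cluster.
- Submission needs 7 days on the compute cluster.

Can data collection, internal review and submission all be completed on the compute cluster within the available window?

No

Running back to back, the jobs need 3 + 3 + 7 = 13 days on the compute cluster.
Since 13 > 10, they cannot all fit.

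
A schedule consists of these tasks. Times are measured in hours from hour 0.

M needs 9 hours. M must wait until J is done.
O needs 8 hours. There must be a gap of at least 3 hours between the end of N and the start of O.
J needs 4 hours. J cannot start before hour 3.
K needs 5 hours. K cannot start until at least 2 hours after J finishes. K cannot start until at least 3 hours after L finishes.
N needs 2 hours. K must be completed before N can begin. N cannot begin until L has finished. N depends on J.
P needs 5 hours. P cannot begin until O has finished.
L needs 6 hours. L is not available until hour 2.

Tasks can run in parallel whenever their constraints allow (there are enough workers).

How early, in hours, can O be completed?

29

L waits on its own release at hour 2, so it starts at hour 2 and finishes at 2 + 6 = hour 8.
J waits on its own release at hour 3, so it starts at hour 3 and finishes at 3 + 4 = hour 7.
K needs all of J (finishes hour 7, plus 2-hour gap → hour 9); L (finishes hour 8, plus 3-hour gap → hour 11). That puts its earliest start at hour 11; it finishes at 11 + 5 = hour 16.
N has to wait for K (finishes hour 16); L (finishes hour 8); J (finishes hour 7). The latest of these is hour 16, so N runs hour 16 to 16 + 2 = hour 18.
After N (finishes hour 18, plus 3-hour gap → hour 21), O can start at hour 21 and finishes at hour 29.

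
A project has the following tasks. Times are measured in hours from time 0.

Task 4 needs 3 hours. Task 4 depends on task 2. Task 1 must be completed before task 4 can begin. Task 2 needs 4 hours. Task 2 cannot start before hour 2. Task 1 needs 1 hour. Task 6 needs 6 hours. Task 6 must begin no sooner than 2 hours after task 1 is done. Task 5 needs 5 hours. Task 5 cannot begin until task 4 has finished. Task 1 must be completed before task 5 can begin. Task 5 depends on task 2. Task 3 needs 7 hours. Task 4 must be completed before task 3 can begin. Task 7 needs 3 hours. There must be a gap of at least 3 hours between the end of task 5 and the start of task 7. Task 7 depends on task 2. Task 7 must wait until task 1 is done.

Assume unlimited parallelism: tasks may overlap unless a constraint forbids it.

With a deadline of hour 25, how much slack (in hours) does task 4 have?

5

After its own release at hour 2, task 2 can start at hour 2 and finishes at hour 6.
Task 1 has no prerequisites, so it starts at hour 0 and finishes at hour 1.
For task 4: task 2 (finishes hour 6); task 1 (finishes hour 1). Taking the maximum gives a start of hour 6, and it finishes at 6 + 3 = hour 9.

Working backward from the deadline:
Nothing follows task 3; the deadline of hour 25 is its only limit. It must start by 25 − 7 = hour 18.
Task 7 must finish by hour 25; it takes 3 hours, so it must start by 25 − 3 = hour 22.
Task 5 has to be done before task 7 (must start by hour 22, minus 3-hour gap → hour 19). That means finishing by hour 19, i.e. starting by 19 − 5 = hour 14.
Task 4 must finish in time for task 3 (must start by hour 18); task 5 (must start by hour 14). The tightest is hour 14, so task 4 must start by 14 − 3 = hour 11.
So task 4 can start as early as hour 6 and as late as hour 11, giving 11 − 6 = 5 hours of slack.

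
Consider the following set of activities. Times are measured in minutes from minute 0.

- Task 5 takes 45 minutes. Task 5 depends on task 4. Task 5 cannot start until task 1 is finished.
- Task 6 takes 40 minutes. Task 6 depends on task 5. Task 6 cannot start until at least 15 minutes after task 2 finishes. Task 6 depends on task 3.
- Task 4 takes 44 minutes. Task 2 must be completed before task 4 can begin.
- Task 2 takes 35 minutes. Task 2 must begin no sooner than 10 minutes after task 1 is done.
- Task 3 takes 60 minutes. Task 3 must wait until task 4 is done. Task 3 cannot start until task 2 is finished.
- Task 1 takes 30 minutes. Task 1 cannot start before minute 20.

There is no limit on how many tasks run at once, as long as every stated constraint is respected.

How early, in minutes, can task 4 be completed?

139

Task 1 waits on its own release at minute 20, so it starts at minute 20 and finishes at 20 + 30 = minute 50.
After task 1 (finishes minute 50, plus 10-minute gap → minute 60), task 2 can start at minute 60 and finishes at minute 95.
After task 2 (finishes minute 95), task 4 can start at minute 95 and finishes at minute 139.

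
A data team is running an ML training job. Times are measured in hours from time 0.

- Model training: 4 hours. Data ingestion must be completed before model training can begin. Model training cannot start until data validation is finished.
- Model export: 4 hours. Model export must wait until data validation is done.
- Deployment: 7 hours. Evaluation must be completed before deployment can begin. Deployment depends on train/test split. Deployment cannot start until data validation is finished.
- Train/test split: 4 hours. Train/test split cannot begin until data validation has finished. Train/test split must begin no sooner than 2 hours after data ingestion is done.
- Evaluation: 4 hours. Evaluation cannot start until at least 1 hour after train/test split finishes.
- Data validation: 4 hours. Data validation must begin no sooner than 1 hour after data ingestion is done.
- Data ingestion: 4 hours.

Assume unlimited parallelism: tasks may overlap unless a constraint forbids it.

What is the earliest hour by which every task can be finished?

25

Data ingestion has no prerequisites, so it starts at hour 0 and finishes at hour 4.
Data validation waits on data ingestion (finishes hour 4, plus 1-hour gap → hour 5), so it starts at hour 5 and finishes at 5 + 4 = hour 9.
Model export cannot begin until data validation (finishes hour 9). It runs from hour 9 to 9 + 4 = hour 13.
Model training needs all of data ingestion (finishes hour 4); data validation (finishes hour 9). That puts its earliest start at hour 9; it finishes at 9 + 4 = hour 13.
Train/test split needs all of data validation (finishes hour 9); data ingestion (finishes hour 4, plus 2-hour gap → hour 6). That puts its earliest start at hour 9; it finishes at 9 + 4 = hour 13.
Evaluation waits on train/test split (finishes hour 13, plus 1-hour gap → hour 14), so it starts at hour 14 and finishes at 14 + 4 = hour 18.
Deployment cannot start until evaluation (finishes hour 18); train/test split (finishes hour 13); data validation (finishes hour 9). The controlling bound is hour 18, so deployment finishes at 18 + 7 = hour 25.
All tasks are finished once the last one completes. Finish times: Data ingestion at 4, Data validation at 9, Train/test split at 13, Model training at 13, Evaluation at 18, Model export at 13, Deployment at 25. The latest is hour 25.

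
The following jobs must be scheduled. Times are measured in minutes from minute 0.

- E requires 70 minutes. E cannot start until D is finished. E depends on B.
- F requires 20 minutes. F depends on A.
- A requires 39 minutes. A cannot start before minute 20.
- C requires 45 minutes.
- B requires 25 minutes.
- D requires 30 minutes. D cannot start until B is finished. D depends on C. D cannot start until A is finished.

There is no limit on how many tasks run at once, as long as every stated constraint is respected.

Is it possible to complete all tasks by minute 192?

C can start immediately at minute 0; it finishes at minute 45.
Nothing blocks B, so it runs from minute 0 to minute 25.
A waits on its own release at minute 20, so it starts at minute 20 and finishes at 20 + 39 = minute 59.
F waits on A (finishes minute 59), so it starts at minute 59 and finishes at 59 + 20 = minute 79.
For D: B (finishes minute 25); C (finishes minute 45); A (finishes minute 59). Taking the maximum gives a start of minute 59, and it finishes at 59 + 30 = minute 89.
For E: D (finishes minute 89); B (finishes minute 25). Taking the maximum gives a start of minute 89, and it finishes at 89 + 70 = minute 159.
Every task is finished by minute 159, which is no later than the deadline of 192, so the schedule is feasible.

Yes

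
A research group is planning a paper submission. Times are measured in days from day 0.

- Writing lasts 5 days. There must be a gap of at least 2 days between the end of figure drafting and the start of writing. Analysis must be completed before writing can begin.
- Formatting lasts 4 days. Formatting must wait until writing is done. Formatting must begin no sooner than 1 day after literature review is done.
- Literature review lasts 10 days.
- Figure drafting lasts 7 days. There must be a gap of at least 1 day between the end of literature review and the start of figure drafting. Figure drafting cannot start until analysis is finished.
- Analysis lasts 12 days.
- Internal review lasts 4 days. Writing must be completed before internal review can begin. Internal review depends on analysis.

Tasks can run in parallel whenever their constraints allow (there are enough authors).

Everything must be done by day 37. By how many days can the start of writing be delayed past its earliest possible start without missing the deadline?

Analysis can start immediately at day 0; it finishes at day 12.
Nothing blocks literature review, so it runs from day 0 to day 10.
Figure drafting has to wait for literature review (finishes day 10, plus 1-day gap → day 11); analysis (finishes day 12). The latest of these is day 12, so figure drafting runs day 12 to 12 + 7 = day 19.
Writing needs all of figure drafting (finishes day 19, plus 2-day gap → day 21); analysis (finishes day 12). That puts its earliest start at day 21; it finishes at 21 + 5 = day 26.

Working backward from the deadline:
Nothing follows internal review; the deadline of day 37 is its only limit. It must start by 37 − 4 = day 33.
Formatting must finish by day 37; it takes 4 days, so it must start by 37 − 4 = day 33.
Writing has several dependents: internal review (must start by day 33); formatting (must start by day 33). The earliest of those limits is day 33, so writing must start by 33 − 5 = day 28.
So writing can start as early as day 21 and as late as day 28, giving 28 − 21 = 7 days of slack.

7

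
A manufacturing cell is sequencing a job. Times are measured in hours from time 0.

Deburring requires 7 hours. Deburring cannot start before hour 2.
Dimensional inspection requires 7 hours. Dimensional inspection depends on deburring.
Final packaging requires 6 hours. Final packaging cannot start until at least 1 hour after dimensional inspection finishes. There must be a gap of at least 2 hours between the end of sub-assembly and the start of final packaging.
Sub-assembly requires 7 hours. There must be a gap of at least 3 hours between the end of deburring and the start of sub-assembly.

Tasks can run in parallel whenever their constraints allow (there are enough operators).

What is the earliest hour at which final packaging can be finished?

27

Deburring cannot begin until its own release at hour 2. It runs from hour 2 to 2 + 7 = hour 9.
Sub-assembly cannot begin until deburring (finishes hour 9, plus 3-hour gap → hour 12). It runs from hour 12 to 12 + 7 = hour 19.
After deburring (finishes hour 9), dimensional inspection can start at hour 9 and finishes at hour 16.
Final packaging needs all of dimensional inspection (finishes hour 16, plus 1-hour gap → hour 17); sub-assembly (finishes hour 19, plus 2-hour gap → hour 21). That puts its earliest start at hour 21; it finishes at 21 + 6 = hour 27.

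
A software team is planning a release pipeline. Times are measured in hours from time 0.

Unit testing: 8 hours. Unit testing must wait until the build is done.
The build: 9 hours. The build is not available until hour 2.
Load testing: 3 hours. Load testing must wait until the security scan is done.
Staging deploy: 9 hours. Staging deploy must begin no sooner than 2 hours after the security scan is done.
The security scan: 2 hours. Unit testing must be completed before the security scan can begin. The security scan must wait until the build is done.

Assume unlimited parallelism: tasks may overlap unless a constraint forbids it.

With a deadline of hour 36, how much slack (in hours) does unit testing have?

4

The build waits on its own release at hour 2, so it starts at hour 2 and finishes at 2 + 9 = hour 11.
After the build (finishes hour 11), unit testing can start at hour 11 and finishes at hour 19.

Working backward from the deadline:
Nothing follows staging deploy; the deadline of hour 36 is its only limit. It must start by 36 − 9 = hour 27.
Nothing follows load testing; the deadline of hour 36 is its only limit. It must start by 36 − 3 = hour 33.
The security scan must finish in time for staging deploy (must start by hour 27, minus 2-hour gap → hour 25); load testing (must start by hour 33). The tightest is hour 25, so the security scan must start by 25 − 2 = hour 23.
Unit testing has to be done before the security scan (must start by hour 23). That means finishing by hour 23, i.e. starting by 23 − 8 = hour 15.
So unit testing can start as early as hour 11 and as late as hour 15, giving 15 − 11 = 4 hours of slack.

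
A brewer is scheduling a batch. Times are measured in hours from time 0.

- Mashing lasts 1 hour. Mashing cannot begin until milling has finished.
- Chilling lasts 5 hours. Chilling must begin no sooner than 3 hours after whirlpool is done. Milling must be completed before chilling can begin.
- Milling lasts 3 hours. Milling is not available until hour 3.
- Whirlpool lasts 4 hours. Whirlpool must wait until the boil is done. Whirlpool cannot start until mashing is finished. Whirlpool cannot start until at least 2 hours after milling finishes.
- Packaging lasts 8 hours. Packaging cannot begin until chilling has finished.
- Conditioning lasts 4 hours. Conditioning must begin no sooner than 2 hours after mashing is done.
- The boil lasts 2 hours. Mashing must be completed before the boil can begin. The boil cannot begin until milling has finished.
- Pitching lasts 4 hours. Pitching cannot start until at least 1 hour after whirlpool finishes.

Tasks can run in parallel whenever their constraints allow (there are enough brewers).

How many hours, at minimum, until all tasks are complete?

Milling cannot begin until its own release at hour 3. It runs from hour 3 to 3 + 3 = hour 6.
After milling (finishes hour 6), mashing can start at hour 6 and finishes at hour 7.
Conditioning waits on mashing (finishes hour 7, plus 2-hour gap → hour 9), so it starts at hour 9 and finishes at 9 + 4 = hour 13.
The boil needs all of mashing (finishes hour 7); milling (finishes hour 6). That puts its earliest start at hour 7; it finishes at 7 + 2 = hour 9.
Whirlpool cannot start until the boil (finishes hour 9); mashing (finishes hour 7); milling (finishes hour 6, plus 2-hour gap → hour 8). The controlling bound is hour 9, so whirlpool finishes at 9 + 4 = hour 13.
Pitching waits on whirlpool (finishes hour 13, plus 1-hour gap → hour 14), so it starts at hour 14 and finishes at 14 + 4 = hour 18.
For chilling: whirlpool (finishes hour 13, plus 3-hour gap → hour 16); milling (finishes hour 6). Taking the maximum gives a start of hour 16, and it finishes at 16 + 5 = hour 21.
Packaging waits on chilling (finishes hour 21), so it starts at hour 21 and finishes at 21 + 8 = hour 29.
All tasks are finished once the last one completes. Finish times: Milling at 6, Mashing at 7, The boil at 9, Whirlpool at 13, Chilling at 21, Pitching at 18, Conditioning at 13, Packaging at 29. The latest is hour 29.

29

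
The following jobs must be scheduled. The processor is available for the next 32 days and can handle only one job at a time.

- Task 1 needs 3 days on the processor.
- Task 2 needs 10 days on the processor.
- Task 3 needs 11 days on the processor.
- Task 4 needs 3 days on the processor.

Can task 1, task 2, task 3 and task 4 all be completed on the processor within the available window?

Yes

Running back to back, the jobs need 3 + 10 + 11 + 3 = 27 days on the processor.
Since 27 ≤ 32, they fit within the window.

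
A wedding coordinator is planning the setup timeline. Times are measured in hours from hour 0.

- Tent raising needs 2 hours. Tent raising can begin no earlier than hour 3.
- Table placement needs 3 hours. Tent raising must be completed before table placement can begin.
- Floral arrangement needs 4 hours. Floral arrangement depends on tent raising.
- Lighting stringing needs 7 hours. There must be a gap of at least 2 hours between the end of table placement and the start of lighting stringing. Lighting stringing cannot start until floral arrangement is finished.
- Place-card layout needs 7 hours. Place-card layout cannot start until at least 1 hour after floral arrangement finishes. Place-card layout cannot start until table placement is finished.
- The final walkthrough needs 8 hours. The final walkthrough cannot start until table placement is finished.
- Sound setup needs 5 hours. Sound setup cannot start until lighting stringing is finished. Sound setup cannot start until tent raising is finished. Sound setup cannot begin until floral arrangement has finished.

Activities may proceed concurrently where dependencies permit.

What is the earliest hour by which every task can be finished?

After its own release at hour 3, tent raising can start at hour 3 and finishes at hour 5.
After tent raising (finishes hour 5), floral arrangement can start at hour 5 and finishes at hour 9.
Table placement waits on tent raising (finishes hour 5), so it starts at hour 5 and finishes at 5 + 3 = hour 8.
The final walkthrough waits on table placement (finishes hour 8), so it starts at hour 8 and finishes at 8 + 8 = hour 16.
Place-card layout has to wait for floral arrangement (finishes hour 9, plus 1-hour gap → hour 10); table placement (finishes hour 8). The latest of these is hour 10, so place-card layout runs hour 10 to 10 + 7 = hour 17.
Lighting stringing has to wait for table placement (finishes hour 8, plus 2-hour gap → hour 10); floral arrangement (finishes hour 9). The latest of these is hour 10, so lighting stringing runs hour 10 to 10 + 7 = hour 17.
Sound setup cannot start until lighting stringing (finishes hour 17); tent raising (finishes hour 5); floral arrangement (finishes hour 9). The controlling bound is hour 17, so sound setup finishes at 17 + 5 = hour 22.
All tasks are finished once the last one completes. Finish times: Tent raising at 5, Table placement at 8, Floral arrangement at 9, Lighting stringing at 17, Sound setup at 22, Place-card layout at 17, The final walkthrough at 16. The latest is hour 22.

22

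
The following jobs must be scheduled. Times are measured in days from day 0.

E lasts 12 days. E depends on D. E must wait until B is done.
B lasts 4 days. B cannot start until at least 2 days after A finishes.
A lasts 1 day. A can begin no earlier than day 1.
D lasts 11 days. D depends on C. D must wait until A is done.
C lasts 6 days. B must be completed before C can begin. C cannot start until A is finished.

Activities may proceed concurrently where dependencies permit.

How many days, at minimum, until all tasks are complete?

37

A waits on its own release at day 1, so it starts at day 1 and finishes at 1 + 1 = day 2.
B cannot begin until A (finishes day 2, plus 2-day gap → day 4). It runs from day 4 to 4 + 4 = day 8.
C cannot start until B (finishes day 8); A (finishes day 2). The controlling bound is day 8, so C finishes at 8 + 6 = day 14.
For D: C (finishes day 14); A (finishes day 2). Taking the maximum gives a start of day 14, and it finishes at 14 + 11 = day 25.
E needs all of D (finishes day 25); B (finishes day 8). That puts its earliest start at day 25; it finishes at 25 + 12 = day 37.
All tasks are finished once the last one completes. Finish times: A at 2, B at 8, C at 14, D at 25, E at 37. The latest is day 37.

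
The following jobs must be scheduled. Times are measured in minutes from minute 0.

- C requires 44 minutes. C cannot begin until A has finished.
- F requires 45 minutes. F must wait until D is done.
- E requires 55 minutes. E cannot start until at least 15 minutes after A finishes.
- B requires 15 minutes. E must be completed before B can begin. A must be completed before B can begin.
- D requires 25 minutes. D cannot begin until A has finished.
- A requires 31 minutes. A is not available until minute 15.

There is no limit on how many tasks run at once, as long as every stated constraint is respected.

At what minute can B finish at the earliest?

131

After its own release at minute 15, A can start at minute 15 and finishes at minute 46.
E cannot begin until A (finishes minute 46, plus 15-minute gap → minute 61). It runs from minute 61 to 61 + 55 = minute 116.
For B: E (finishes minute 116); A (finishes minute 46). Taking the maximum gives a start of minute 116, and it finishes at 116 + 15 = minute 131.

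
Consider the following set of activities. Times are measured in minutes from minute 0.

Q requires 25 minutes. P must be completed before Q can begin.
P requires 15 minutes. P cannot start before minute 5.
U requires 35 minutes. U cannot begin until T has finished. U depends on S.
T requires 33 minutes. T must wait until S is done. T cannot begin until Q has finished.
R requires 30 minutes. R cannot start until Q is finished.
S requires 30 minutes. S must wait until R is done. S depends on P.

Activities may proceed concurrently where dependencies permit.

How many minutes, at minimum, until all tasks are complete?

173

P cannot begin until its own release at minute 5. It runs from minute 5 to 5 + 15 = minute 20.
After P (finishes minute 20), Q can start at minute 20 and finishes at minute 45.
After Q (finishes minute 45), R can start at minute 45 and finishes at minute 75.
S needs all of R (finishes minute 75); P (finishes minute 20). That puts its earliest start at minute 75; it finishes at 75 + 30 = minute 105.
For T: S (finishes minute 105); Q (finishes minute 45). Taking the maximum gives a start of minute 105, and it finishes at 105 + 33 = minute 138.
U needs all of T (finishes minute 138); S (finishes minute 105). That puts its earliest start at minute 138; it finishes at 138 + 35 = minute 173.
All tasks are finished once the last one completes. Finish times: P at 20, Q at 45, R at 75, S at 105, T at 138, U at 173. The latest is minute 173.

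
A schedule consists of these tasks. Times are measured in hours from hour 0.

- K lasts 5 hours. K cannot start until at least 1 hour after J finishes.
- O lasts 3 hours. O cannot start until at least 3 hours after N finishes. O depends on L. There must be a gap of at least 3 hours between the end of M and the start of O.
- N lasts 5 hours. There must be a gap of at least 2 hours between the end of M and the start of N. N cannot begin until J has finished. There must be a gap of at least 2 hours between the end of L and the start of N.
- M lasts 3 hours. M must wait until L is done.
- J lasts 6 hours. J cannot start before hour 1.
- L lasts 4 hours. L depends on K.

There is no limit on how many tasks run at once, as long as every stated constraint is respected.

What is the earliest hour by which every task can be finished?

After its own release at hour 1, J can start at hour 1 and finishes at hour 7.
After J (finishes hour 7, plus 1-hour gap → hour 8), K can start at hour 8 and finishes at hour 13.
L waits on K (finishes hour 13), so it starts at hour 13 and finishes at 13 + 4 = hour 17.
M waits on L (finishes hour 17), so it starts at hour 17 and finishes at 17 + 3 = hour 20.
N cannot start until M (finishes hour 20, plus 2-hour gap → hour 22); J (finishes hour 7); L (finishes hour 17, plus 2-hour gap → hour 19). The controlling bound is hour 22, so N finishes at 22 + 5 = hour 27.
O has to wait for N (finishes hour 27, plus 3-hour gap → hour 30); L (finishes hour 17); M (finishes hour 20, plus 3-hour gap → hour 23). The latest of these is hour 30, so O runs hour 30 to 30 + 3 = hour 33.
All tasks are finished once the last one completes. Finish times: J at 7, K at 13, L at 17, M at 20, N at 27, O at 33. The latest is hour 33.

33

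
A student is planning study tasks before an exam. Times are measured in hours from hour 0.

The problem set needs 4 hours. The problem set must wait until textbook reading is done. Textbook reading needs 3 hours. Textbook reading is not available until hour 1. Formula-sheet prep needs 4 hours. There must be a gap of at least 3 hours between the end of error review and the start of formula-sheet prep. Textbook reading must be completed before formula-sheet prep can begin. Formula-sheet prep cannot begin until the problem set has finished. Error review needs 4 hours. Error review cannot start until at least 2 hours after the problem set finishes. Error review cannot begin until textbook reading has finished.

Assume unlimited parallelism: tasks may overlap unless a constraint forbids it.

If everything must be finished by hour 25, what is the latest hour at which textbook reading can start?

Formula-sheet prep has no dependents, so it just needs to finish by hour 25. Starting by 25 − 4 = hour 21 achieves that.
Error review must finish before formula-sheet prep (must start by hour 21, minus 3-hour gap → hour 18). With a 4-hour duration, error review must start by 18 − 4 = hour 14.
For the problem set: error review (must start by hour 14, minus 2-hour gap → hour 12); formula-sheet prep (must start by hour 21). The most restrictive is hour 12; with a 4-hour duration, the problem set must start by hour 8.
Textbook reading must finish in time for the problem set (must start by hour 8); error review (must start by hour 14); formula-sheet prep (must start by hour 21). The tightest is hour 8, so textbook reading must start by 8 − 3 = hour 5.

5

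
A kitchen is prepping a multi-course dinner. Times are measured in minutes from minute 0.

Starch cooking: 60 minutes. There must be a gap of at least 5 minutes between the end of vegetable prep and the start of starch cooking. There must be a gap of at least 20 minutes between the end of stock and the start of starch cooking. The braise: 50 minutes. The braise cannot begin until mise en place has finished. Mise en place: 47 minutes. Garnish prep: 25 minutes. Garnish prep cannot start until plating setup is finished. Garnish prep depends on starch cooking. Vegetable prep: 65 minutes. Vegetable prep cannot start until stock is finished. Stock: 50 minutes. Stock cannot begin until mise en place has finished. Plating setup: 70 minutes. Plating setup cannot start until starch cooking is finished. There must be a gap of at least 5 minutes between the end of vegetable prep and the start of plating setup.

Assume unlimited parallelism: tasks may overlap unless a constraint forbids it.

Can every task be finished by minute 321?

Mise en place can start immediately at minute 0; it finishes at minute 47.
The braise waits on mise en place (finishes minute 47), so it starts at minute 47 and finishes at 47 + 50 = minute 97.
After mise en place (finishes minute 47), stock can start at minute 47 and finishes at minute 97.
After stock (finishes minute 97), vegetable prep can start at minute 97 and finishes at minute 162.
Starch cooking has to wait for vegetable prep (finishes minute 162, plus 5-minute gap → minute 167); stock (finishes minute 97, plus 20-minute gap → minute 117). The latest of these is minute 167, so starch cooking runs minute 167 to 167 + 60 = minute 227.
For plating setup: starch cooking (finishes minute 227); vegetable prep (finishes minute 162, plus 5-minute gap → minute 167). Taking the maximum gives a start of minute 227, and it finishes at 227 + 70 = minute 297.
Garnish prep cannot start until plating setup (finishes minute 297); starch cooking (finishes minute 227). The controlling bound is minute 297, so garnish prep finishes at 297 + 25 = minute 322.
The earliest everything can be done is minute 322, which is after the deadline of 321, so it is not possible.

No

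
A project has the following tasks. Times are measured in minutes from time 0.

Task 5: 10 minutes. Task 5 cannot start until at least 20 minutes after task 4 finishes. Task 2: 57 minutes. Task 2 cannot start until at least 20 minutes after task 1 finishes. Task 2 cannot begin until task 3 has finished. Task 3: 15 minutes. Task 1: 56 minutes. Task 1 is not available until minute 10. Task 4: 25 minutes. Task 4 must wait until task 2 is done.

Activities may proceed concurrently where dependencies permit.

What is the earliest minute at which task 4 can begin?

Nothing blocks task 3, so it runs from minute 0 to minute 15.
Task 1 cannot begin until its own release at minute 10. It runs from minute 10 to 10 + 56 = minute 66.
Task 2 needs all of task 1 (finishes minute 66, plus 20-minute gap → minute 86); task 3 (finishes minute 15). That puts its earliest start at minute 86; it finishes at 86 + 57 = minute 143.
Task 4 waits on task 2 (finishes minute 143), so the earliest it can start is minute 143.

143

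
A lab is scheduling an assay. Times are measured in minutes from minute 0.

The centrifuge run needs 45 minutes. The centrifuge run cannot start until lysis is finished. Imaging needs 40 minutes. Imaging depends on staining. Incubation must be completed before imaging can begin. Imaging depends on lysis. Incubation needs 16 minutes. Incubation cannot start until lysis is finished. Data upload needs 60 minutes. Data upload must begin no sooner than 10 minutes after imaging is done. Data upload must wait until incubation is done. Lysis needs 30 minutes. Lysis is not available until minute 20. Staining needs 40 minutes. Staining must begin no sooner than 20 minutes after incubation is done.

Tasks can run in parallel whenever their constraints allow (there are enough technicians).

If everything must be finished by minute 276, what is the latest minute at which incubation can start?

To finish by minute 276, data upload (duration 60) must start no later than minute 216.
Imaging has to be done before data upload (must start by minute 216, minus 10-minute gap → minute 206). That means finishing by minute 206, i.e. starting by 206 − 40 = minute 166.
Since imaging (must start by minute 166) depends on it, staining must finish by minute 166. Backing off its 40-minute duration gives a latest start of minute 126.
Incubation must finish in time for staining (must start by minute 126, minus 20-minute gap → minute 106); imaging (must start by minute 166); data upload (must start by minute 216). The tightest is minute 106, so incubation must start by 106 − 16 = minute 90.

90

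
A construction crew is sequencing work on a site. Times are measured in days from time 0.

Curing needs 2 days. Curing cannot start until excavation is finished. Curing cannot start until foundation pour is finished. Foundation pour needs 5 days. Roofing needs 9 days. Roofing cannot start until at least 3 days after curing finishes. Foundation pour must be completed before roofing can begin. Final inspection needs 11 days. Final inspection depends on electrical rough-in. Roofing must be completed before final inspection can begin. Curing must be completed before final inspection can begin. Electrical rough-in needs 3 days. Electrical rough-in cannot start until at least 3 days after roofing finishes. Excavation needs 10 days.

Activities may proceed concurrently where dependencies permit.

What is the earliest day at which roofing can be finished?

Nothing blocks foundation pour, so it runs from day 0 to day 5.
Excavation can start immediately at day 0; it finishes at day 10.
Curing has to wait for excavation (finishes day 10); foundation pour (finishes day 5). The latest of these is day 10, so curing runs day 10 to 10 + 2 = day 12.
Roofing needs all of curing (finishes day 12, plus 3-day gap → day 15); foundation pour (finishes day 5). That puts its earliest start at day 15; it finishes at 15 + 9 = day 24.

24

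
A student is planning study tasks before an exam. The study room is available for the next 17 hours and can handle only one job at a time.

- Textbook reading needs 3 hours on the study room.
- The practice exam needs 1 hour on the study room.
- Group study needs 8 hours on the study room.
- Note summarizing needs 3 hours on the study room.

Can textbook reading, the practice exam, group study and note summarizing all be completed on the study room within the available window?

Running back to back, the jobs need 3 + 1 + 8 + 3 = 15 hours on the study room.
Since 15 ≤ 17, they fit within the window.

Yes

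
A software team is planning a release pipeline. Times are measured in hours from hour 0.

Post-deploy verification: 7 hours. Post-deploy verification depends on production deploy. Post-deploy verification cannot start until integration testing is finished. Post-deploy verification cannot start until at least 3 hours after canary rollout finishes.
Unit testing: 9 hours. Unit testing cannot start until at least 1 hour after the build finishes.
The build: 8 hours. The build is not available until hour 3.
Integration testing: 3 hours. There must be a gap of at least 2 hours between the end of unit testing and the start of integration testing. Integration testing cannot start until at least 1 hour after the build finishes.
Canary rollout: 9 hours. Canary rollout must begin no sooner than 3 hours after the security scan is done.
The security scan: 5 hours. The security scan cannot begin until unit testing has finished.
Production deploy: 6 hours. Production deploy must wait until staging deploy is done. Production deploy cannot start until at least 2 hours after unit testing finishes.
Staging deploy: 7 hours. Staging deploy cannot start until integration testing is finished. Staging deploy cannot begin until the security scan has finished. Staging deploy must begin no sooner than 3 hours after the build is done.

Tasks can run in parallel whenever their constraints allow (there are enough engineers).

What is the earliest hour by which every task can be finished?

The build waits on its own release at hour 3, so it starts at hour 3 and finishes at 3 + 8 = hour 11.
After the build (finishes hour 11, plus 1-hour gap → hour 12), unit testing can start at hour 12 and finishes at hour 21.
The security scan waits on unit testing (finishes hour 21), so it starts at hour 21 and finishes at 21 + 5 = hour 26.
Canary rollout cannot begin until the security scan (finishes hour 26, plus 3-hour gap → hour 29). It runs from hour 29 to 29 + 9 = hour 38.
For integration testing: unit testing (finishes hour 21, plus 2-hour gap → hour 23); the build (finishes hour 11, plus 1-hour gap → hour 12). Taking the maximum gives a start of hour 23, and it finishes at 23 + 3 = hour 26.
Staging deploy cannot start until integration testing (finishes hour 26); the security scan (finishes hour 26); the build (finishes hour 11, plus 3-hour gap → hour 14). The controlling bound is hour 26, so staging deploy finishes at 26 + 7 = hour 33.
Production deploy needs all of staging deploy (finishes hour 33); unit testing (finishes hour 21, plus 2-hour gap → hour 23). That puts its earliest start at hour 33; it finishes at 33 + 6 = hour 39.
For post-deploy verification: production deploy (finishes hour 39); integration testing (finishes hour 26); canary rollout (finishes hour 38, plus 3-hour gap → hour 41). Taking the maximum gives a start of hour 41, and it finishes at 41 + 7 = hour 48.
All tasks are finished once the last one completes. Finish times: The build at 11, Unit testing at 21, Integration testing at 26, The security scan at 26, Staging deploy at 33, Canary rollout at 38, Production deploy at 39, Post-deploy verification at 48. The latest is hour 48.

48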